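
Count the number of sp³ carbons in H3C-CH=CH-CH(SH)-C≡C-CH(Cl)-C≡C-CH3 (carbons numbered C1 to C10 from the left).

C1: sp3 ✓
C2: sp2
C3: sp2
C4: sp3 ✓
C5: sp
C6: sp
C7: sp3 ✓
C8: sp
C9: sp
C10: sp3 ✓
C1, C4, C7, C10 → 4 sp3 carbons.

4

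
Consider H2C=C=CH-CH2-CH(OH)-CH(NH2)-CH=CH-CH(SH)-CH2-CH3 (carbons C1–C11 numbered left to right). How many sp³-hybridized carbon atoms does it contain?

6

C1: sp2
C2: sp
C3: sp2
C4: sp3 ✓
C5: sp3 ✓
C6: sp3 ✓
C7: sp2
C8: sp2
C9: sp3 ✓
C10: sp3 ✓
C11: sp3 ✓
C4, C5, C6, C9, C10, C11 → 6 sp3 carbons.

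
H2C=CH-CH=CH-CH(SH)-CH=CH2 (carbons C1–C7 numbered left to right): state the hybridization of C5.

C5 has 4 σ bonds: steric number 4 → sp3.

sp³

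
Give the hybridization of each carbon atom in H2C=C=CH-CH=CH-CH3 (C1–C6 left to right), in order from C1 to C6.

C1 (3 σ bonds, plus one π bond) has steric number 3: sp2.
C2 — 2 σ bonds, plus two π bonds. Steric number 2, so sp.
C3 has 3 σ bonds, plus one π bond: steric number 3 → sp2.
C4 has 3 σ bonds, plus one π bond: steric number 3 → sp2.
C5 (3 σ bonds, plus one π bond) has steric number 3: sp2.
C6: 4 σ bonds; 4 regions of electron density → sp3.

C1 sp2, C2 sp, C3 sp2, C4 sp2, C5 sp2, C6 sp3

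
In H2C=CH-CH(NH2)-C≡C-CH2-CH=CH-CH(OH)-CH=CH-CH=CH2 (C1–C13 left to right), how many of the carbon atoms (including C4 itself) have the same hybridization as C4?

2

C4 is sp (two π bonds).
C1: sp2
C2: sp2
C3: sp3
C4: sp ✓
C5: sp ✓
C6: sp3
C7: sp2
C8: sp2
C9: sp3
C10: sp2
C11: sp2
C12: sp2
C13: sp2
2 carbons are sp.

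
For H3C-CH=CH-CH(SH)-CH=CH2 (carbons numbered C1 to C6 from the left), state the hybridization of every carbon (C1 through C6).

C1 sp3, C2 sp2, C3 sp2, C4 sp3, C5 sp2, C6 sp2

C1: 4 σ bonds — 4 electron domains, sp3.
C2 is sp2: 3 σ bonds, plus one π bond, 3 electron-density regions.
C3: 3 σ bonds, plus one π bond — 3 electron domains, sp2.
C4: 4 σ bonds — 4 electron domains, sp3.
C5 (3 σ bonds, plus one π bond) has steric number 3: sp2.
C6 carries 3 σ bonds, plus one π bond, giving a steric number of 3, so it is sp2.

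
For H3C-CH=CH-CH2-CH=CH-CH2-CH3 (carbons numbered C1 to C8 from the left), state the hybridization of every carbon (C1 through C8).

C1 sp3, C2 sp2, C3 sp2, C4 sp3, C5 sp2, C6 sp2, C7 sp3, C8 sp3

C1 is sp3: 4 σ bonds, 4 electron-density regions.
C2 carries 3 σ bonds, plus one π bond, giving a steric number of 3, so it is sp2.
C3: 3 σ bonds, plus one π bond; 3 regions of electron density → sp2.
C4 has 4 σ bonds: steric number 4 → sp3.
C5 — 3 σ bonds, plus one π bond. Steric number 3, so sp2.
C6: 3 σ bonds, plus one π bond; 3 regions of electron density → sp2.
C7 carries 4 σ bonds, giving a steric number of 4, so it is sp3.
C8 — 4 σ bonds. Steric number 4, so sp3.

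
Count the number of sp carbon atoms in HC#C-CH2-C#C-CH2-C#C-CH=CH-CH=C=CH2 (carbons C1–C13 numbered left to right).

C1: sp ✓
C2: sp ✓
C3: sp3
C4: sp ✓
C5: sp ✓
C6: sp3
C7: sp ✓
C8: sp ✓
C9: sp2
C10: sp2
C11: sp2
C12: sp ✓
C13: sp2
C1, C2, C4, C5, C7, C8, C12 → 7 sp carbons.

7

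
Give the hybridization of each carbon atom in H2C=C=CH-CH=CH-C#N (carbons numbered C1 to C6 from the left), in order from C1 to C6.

C1 sp2, C2 sp, C3 sp2, C4 sp2, C5 sp2, C6 sp

C1 — 3 σ bonds, plus one π bond. Steric number 3, so sp2.
C2 — 2 σ bonds, plus two π bonds. Steric number 2, so sp.
C3 — 3 σ bonds, plus one π bond. Steric number 3, so sp2.
C4 (3 σ bonds, plus one π bond) has steric number 3: sp2.
C5 carries 3 σ bonds, plus one π bond, giving a steric number of 3, so it is sp2.
C6 carries 2 σ bonds, plus two π bonds, giving a steric number of 2, so it is sp.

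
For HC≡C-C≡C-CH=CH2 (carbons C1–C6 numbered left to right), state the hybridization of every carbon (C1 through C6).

C1 — 2 σ bonds, plus two π bonds. Steric number 2, so sp.
C2 is sp: 2 σ bonds, plus two π bonds, 2 electron-density regions.
C3: 2 σ bonds, plus two π bonds; 2 regions of electron density → sp.
C4 (2 σ bonds, plus two π bonds) has steric number 2: sp.
C5 (3 σ bonds, plus one π bond) has steric number 3: sp2.
C6 has 3 σ bonds, plus one π bond: steric number 3 → sp2.

C1 sp, C2 sp, C3 sp, C4 sp, C5 sp2, C6 sp2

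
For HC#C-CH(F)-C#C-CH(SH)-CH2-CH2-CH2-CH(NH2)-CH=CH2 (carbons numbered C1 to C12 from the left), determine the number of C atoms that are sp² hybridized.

C1: sp
C2: sp
C3: sp3
C4: sp
C5: sp
C6: sp3
C7: sp3
C8: sp3
C9: sp3
C10: sp3
C11: sp2 ✓
C12: sp2 ✓
C11, C12 → 2 sp2 carbons.

2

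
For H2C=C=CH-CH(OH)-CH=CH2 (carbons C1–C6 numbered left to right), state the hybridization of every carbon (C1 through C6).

C1 sp2, C2 sp, C3 sp2, C4 sp3, C5 sp2, C6 sp2

C1 carries 3 σ bonds, plus one π bond, giving a steric number of 3, so it is sp2.
C2 has 2 σ bonds, plus two π bonds: steric number 2 → sp.
C3: 3 σ bonds, plus one π bond; 3 regions of electron density → sp2.
C4: 4 σ bonds; 4 regions of electron density → sp3.
C5 carries 3 σ bonds, plus one π bond, giving a steric number of 3, so it is sp2.
C6: 3 σ bonds, plus one π bond; 3 regions of electron density → sp2.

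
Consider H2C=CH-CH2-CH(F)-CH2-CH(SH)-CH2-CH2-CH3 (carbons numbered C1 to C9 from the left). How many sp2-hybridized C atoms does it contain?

2

C1: sp2 ✓
C2: sp2 ✓
C3: sp3
C4: sp3
C5: sp3
C6: sp3
C7: sp3
C8: sp3
C9: sp3
C1, C2 → 2 sp2 carbons.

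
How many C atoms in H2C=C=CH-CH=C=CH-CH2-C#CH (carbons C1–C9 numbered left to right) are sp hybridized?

4

C1: sp2
C2: sp ✓
C3: sp2
C4: sp2
C5: sp ✓
C6: sp2
C7: sp3
C8: sp ✓
C9: sp ✓
C2, C5, C8, C9 → 4 sp carbons.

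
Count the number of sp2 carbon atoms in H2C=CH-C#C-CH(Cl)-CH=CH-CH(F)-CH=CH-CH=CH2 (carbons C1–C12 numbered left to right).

8

C1: sp2 ✓
C2: sp2 ✓
C3: sp
C4: sp
C5: sp3
C6: sp2 ✓
C7: sp2 ✓
C8: sp3
C9: sp2 ✓
C10: sp2 ✓
C11: sp2 ✓
C12: sp2 ✓
C1, C2, C6, C7, C9, C10, C11, C12 → 8 sp2 carbons.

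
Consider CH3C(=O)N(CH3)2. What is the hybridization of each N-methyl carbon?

sp³

Each N-methyl carbon: 4 σ bonds — 4 electron domains, sp3.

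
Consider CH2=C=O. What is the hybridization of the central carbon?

The central carbon (2 σ bonds, plus two π bonds) has steric number 2: sp.

sp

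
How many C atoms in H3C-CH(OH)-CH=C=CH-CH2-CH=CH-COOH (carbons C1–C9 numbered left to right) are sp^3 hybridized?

3

C1: sp3 ✓
C2: sp3 ✓
C3: sp2
C4: sp
C5: sp2
C6: sp3 ✓
C7: sp2
C8: sp2
C9: sp2
C1, C2, C6 → 3 sp3 carbons.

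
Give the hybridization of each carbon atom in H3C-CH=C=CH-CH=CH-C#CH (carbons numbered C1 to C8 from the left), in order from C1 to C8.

C1 — 4 σ bonds. Steric number 4, so sp3.
C2 has 3 σ bonds, plus one π bond: steric number 3 → sp2.
C3 has 2 σ bonds, plus two π bonds: steric number 2 → sp.
C4: 3 σ bonds, plus one π bond — 3 electron domains, sp2.
C5 carries 3 σ bonds, plus one π bond, giving a steric number of 3, so it is sp2.
C6 (3 σ bonds, plus one π bond) has steric number 3: sp2.
C7 — 2 σ bonds, plus two π bonds. Steric number 2, so sp.
C8 — 2 σ bonds, plus two π bonds. Steric number 2, so sp.

C1 sp3, C2 sp2, C3 sp, C4 sp2, C5 sp2, C6 sp2, C7 sp, C8 sp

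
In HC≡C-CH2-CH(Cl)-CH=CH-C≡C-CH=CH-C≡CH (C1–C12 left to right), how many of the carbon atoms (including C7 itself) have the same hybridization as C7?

6

C7 is sp (two π bonds).
C1: sp ✓
C2: sp ✓
C3: sp3
C4: sp3
C5: sp2
C6: sp2
C7: sp ✓
C8: sp ✓
C9: sp2
C10: sp2
C11: sp ✓
C12: sp ✓
6 carbons are sp.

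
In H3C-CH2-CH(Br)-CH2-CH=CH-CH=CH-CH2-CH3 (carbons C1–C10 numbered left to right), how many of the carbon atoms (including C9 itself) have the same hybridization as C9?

C9 is sp3 (only σ bonds).
C1: sp3 ✓
C2: sp3 ✓
C3: sp3 ✓
C4: sp3 ✓
C5: sp2
C6: sp2
C7: sp2
C8: sp2
C9: sp3 ✓
C10: sp3 ✓
6 carbons are sp3.

6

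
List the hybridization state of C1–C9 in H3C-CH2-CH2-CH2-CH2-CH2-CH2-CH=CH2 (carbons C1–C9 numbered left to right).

C1 sp3, C2 sp3, C3 sp3, C4 sp3, C5 sp3, C6 sp3, C7 sp3, C8 sp2, C9 sp2

C1: 4 σ bonds; 4 regions of electron density → sp3.
C2 has 4 σ bonds: steric number 4 → sp3.
C3: 4 σ bonds; 4 regions of electron density → sp3.
C4: 4 σ bonds; 4 regions of electron density → sp3.
C5 carries 4 σ bonds, giving a steric number of 4, so it is sp3.
C6 (4 σ bonds) has steric number 4: sp3.
C7 has 4 σ bonds: steric number 4 → sp3.
C8 (3 σ bonds, plus one π bond) has steric number 3: sp2.
C9 (3 σ bonds, plus one π bond) has steric number 3: sp2.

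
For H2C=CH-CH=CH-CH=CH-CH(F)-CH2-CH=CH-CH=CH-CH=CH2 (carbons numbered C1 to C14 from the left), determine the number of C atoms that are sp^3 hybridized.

2

C1: sp2
C2: sp2
C3: sp2
C4: sp2
C5: sp2
C6: sp2
C7: sp3 ✓
C8: sp3 ✓
C9: sp2
C10: sp2
C11: sp2
C12: sp2
C13: sp2
C14: sp2
C7, C8 → 2 sp3 carbons.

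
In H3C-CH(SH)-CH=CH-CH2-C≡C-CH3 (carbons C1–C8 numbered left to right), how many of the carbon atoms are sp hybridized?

C1: sp3
C2: sp3
C3: sp2
C4: sp2
C5: sp3
C6: sp ✓
C7: sp ✓
C8: sp3
C6, C7 → 2 sp carbons.

2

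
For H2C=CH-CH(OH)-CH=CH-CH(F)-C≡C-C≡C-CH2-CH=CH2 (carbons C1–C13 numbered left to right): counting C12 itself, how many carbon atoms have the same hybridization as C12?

C12 is sp2 (one π bond).
C1: sp2 ✓
C2: sp2 ✓
C3: sp3
C4: sp2 ✓
C5: sp2 ✓
C6: sp3
C7: sp
C8: sp
C9: sp
C10: sp
C11: sp3
C12: sp2 ✓
C13: sp2 ✓
6 carbons are sp2.

6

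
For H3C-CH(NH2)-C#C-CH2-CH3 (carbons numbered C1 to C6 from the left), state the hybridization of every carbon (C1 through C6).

C1 sp3, C2 sp3, C3 sp, C4 sp, C5 sp3, C6 sp3

C1 carries 4 σ bonds, giving a steric number of 4, so it is sp3.
C2 carries 4 σ bonds, giving a steric number of 4, so it is sp3.
C3: 2 σ bonds, plus two π bonds — 2 electron domains, sp.
C4 is sp: 2 σ bonds, plus two π bonds, 2 electron-density regions.
C5 (4 σ bonds) has steric number 4: sp3.
C6 is sp3: 4 σ bonds, 4 electron-density regions.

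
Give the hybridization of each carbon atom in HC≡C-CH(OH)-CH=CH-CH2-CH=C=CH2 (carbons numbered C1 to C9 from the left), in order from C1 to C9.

C1 sp, C2 sp, C3 sp3, C4 sp2, C5 sp2, C6 sp3, C7 sp2, C8 sp, C9 sp2

C1: 2 σ bonds, plus two π bonds — 2 electron domains, sp.
C2: 2 σ bonds, plus two π bonds — 2 electron domains, sp.
C3 carries 4 σ bonds, giving a steric number of 4, so it is sp3.
C4 — 3 σ bonds, plus one π bond. Steric number 3, so sp2.
C5 is sp2: 3 σ bonds, plus one π bond, 3 electron-density regions.
C6 (4 σ bonds) has steric number 4: sp3.
C7 has 3 σ bonds, plus one π bond: steric number 3 → sp2.
C8: 2 σ bonds, plus two π bonds; 2 regions of electron density → sp.
C9 is sp2: 3 σ bonds, plus one π bond, 3 electron-density regions.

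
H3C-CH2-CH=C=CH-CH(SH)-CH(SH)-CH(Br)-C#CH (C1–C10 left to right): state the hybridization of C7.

sp^3

C7: 4 σ bonds — 4 electron domains, sp3.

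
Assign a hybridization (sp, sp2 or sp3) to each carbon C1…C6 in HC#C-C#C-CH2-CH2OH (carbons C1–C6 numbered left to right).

C1 carries 2 σ bonds, plus two π bonds, giving a steric number of 2, so it is sp.
C2 carries 2 σ bonds, plus two π bonds, giving a steric number of 2, so it is sp.
C3 is sp: 2 σ bonds, plus two π bonds, 2 electron-density regions.
C4 is sp: 2 σ bonds, plus two π bonds, 2 electron-density regions.
C5: 4 σ bonds — 4 electron domains, sp3.
C6: 4 σ bonds; 4 regions of electron density → sp3.

C1 sp, C2 sp, C3 sp, C4 sp, C5 sp3, C6 sp3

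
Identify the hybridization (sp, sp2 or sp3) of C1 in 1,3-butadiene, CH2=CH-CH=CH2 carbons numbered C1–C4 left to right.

C1 (3 σ bonds, plus one π bond) has steric number 3: sp2.

sp²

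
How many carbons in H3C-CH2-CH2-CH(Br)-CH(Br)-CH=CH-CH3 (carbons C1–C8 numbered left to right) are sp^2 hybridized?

2

C1: sp3
C2: sp3
C3: sp3
C4: sp3
C5: sp3
C6: sp2 ✓
C7: sp2 ✓
C8: sp3
C6, C7 → 2 sp2 carbons.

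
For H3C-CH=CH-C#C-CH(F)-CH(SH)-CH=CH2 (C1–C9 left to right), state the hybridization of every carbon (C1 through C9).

C1 sp3, C2 sp2, C3 sp2, C4 sp, C5 sp, C6 sp3, C7 sp3, C8 sp2, C9 sp2

C1 carries 4 σ bonds, giving a steric number of 4, so it is sp3.
C2 has 3 σ bonds, plus one π bond: steric number 3 → sp2.
C3 has 3 σ bonds, plus one π bond: steric number 3 → sp2.
C4: 2 σ bonds, plus two π bonds — 2 electron domains, sp.
C5 (2 σ bonds, plus two π bonds) has steric number 2: sp.
C6 is sp3: 4 σ bonds, 4 electron-density regions.
C7 is sp3: 4 σ bonds, 4 electron-density regions.
C8 carries 3 σ bonds, plus one π bond, giving a steric number of 3, so it is sp2.
C9 is sp2: 3 σ bonds, plus one π bond, 3 electron-density regions.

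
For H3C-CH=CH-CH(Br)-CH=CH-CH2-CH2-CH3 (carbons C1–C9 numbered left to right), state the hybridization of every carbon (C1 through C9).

C1: 4 σ bonds; 4 regions of electron density → sp3.
C2 is sp2: 3 σ bonds, plus one π bond, 3 electron-density regions.
C3: 3 σ bonds, plus one π bond; 3 regions of electron density → sp2.
C4: 4 σ bonds — 4 electron domains, sp3.
C5 carries 3 σ bonds, plus one π bond, giving a steric number of 3, so it is sp2.
C6 — 3 σ bonds, plus one π bond. Steric number 3, so sp2.
C7 — 4 σ bonds. Steric number 4, so sp3.
C8: 4 σ bonds — 4 electron domains, sp3.
C9 carries 4 σ bonds, giving a steric number of 4, so it is sp3.

C1 sp3, C2 sp2, C3 sp2, C4 sp3, C5 sp2, C6 sp2, C7 sp3, C8 sp3, C9 sp3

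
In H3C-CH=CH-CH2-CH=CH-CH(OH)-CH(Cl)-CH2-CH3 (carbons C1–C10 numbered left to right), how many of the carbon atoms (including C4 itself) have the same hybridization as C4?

6

C4 is sp3 (only σ bonds).
C1: sp3 ✓
C2: sp2
C3: sp2
C4: sp3 ✓
C5: sp2
C6: sp2
C7: sp3 ✓
C8: sp3 ✓
C9: sp3 ✓
C10: sp3 ✓
6 carbons are sp3.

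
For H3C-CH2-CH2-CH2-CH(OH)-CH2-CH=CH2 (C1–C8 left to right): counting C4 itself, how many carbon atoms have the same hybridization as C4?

6

C4 is sp3 (only σ bonds).
C1: sp3 ✓
C2: sp3 ✓
C3: sp3 ✓
C4: sp3 ✓
C5: sp3 ✓
C6: sp3 ✓
C7: sp2
C8: sp2
6 carbons are sp3.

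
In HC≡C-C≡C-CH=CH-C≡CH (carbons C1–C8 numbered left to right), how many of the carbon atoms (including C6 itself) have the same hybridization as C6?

2

C6 is sp2 (one π bond).
C1: sp
C2: sp
C3: sp
C4: sp
C5: sp2 ✓
C6: sp2 ✓
C7: sp
C8: sp
2 carbons are sp2.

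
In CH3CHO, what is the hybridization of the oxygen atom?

The oxygen atom carries 1 σ bond and 2 lone pairs, plus one π bond, giving a steric number of 3, so it is sp2.

sp^2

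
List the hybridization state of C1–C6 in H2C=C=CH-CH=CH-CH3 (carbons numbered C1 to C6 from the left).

C1 carries 3 σ bonds, plus one π bond, giving a steric number of 3, so it is sp2.
C2: 2 σ bonds, plus two π bonds; 2 regions of electron density → sp.
C3 (3 σ bonds, plus one π bond) has steric number 3: sp2.
C4 is sp2: 3 σ bonds, plus one π bond, 3 electron-density regions.
C5 has 3 σ bonds, plus one π bond: steric number 3 → sp2.
C6: 4 σ bonds; 4 regions of electron density → sp3.

C1 sp2, C2 sp, C3 sp2, C4 sp2, C5 sp2, C6 sp3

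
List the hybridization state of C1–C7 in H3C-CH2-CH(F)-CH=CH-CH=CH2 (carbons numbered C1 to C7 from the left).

C1: 4 σ bonds; 4 regions of electron density → sp3.
C2 carries 4 σ bonds, giving a steric number of 4, so it is sp3.
C3 (4 σ bonds) has steric number 4: sp3.
C4: 3 σ bonds, plus one π bond — 3 electron domains, sp2.
C5: 3 σ bonds, plus one π bond; 3 regions of electron density → sp2.
C6 carries 3 σ bonds, plus one π bond, giving a steric number of 3, so it is sp2.
C7 (3 σ bonds, plus one π bond) has steric number 3: sp2.

C1 sp3, C2 sp3, C3 sp3, C4 sp2, C5 sp2, C6 sp2, C7 sp2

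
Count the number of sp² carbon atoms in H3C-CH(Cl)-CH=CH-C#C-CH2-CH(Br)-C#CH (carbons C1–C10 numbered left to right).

2

C1: sp3
C2: sp3
C3: sp2 ✓
C4: sp2 ✓
C5: sp
C6: sp
C7: sp3
C8: sp3
C9: sp
C10: sp
C3, C4 → 2 sp2 carbons.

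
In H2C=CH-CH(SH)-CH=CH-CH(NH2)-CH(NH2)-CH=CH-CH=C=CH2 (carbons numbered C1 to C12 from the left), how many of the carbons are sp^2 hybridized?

8

C1: sp2 ✓
C2: sp2 ✓
C3: sp3
C4: sp2 ✓
C5: sp2 ✓
C6: sp3
C7: sp3
C8: sp2 ✓
C9: sp2 ✓
C10: sp2 ✓
C11: sp
C12: sp2 ✓
C1, C2, C4, C5, C8, C9, C10, C12 → 8 sp2 carbons.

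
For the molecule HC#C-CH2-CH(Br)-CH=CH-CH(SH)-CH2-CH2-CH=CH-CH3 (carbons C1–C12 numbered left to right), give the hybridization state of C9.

sp3

C9 — 4 σ bonds. Steric number 4, so sp3.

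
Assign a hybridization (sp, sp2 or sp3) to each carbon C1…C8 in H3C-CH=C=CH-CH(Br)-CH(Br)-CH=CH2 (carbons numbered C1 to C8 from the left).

C1: 4 σ bonds; 4 regions of electron density → sp3.
C2 has 3 σ bonds, plus one π bond: steric number 3 → sp2.
C3 — 2 σ bonds, plus two π bonds. Steric number 2, so sp.
C4: 3 σ bonds, plus one π bond — 3 electron domains, sp2.
C5: 4 σ bonds; 4 regions of electron density → sp3.
C6 is sp3: 4 σ bonds, 4 electron-density regions.
C7: 3 σ bonds, plus one π bond — 3 electron domains, sp2.
C8 is sp2: 3 σ bonds, plus one π bond, 3 electron-density regions.

C1 sp3, C2 sp2, C3 sp, C4 sp2, C5 sp3, C6 sp3, C7 sp2, C8 sp2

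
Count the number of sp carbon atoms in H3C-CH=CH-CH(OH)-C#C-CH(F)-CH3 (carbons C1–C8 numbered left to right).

C1: sp3
C2: sp2
C3: sp2
C4: sp3
C5: sp ✓
C6: sp ✓
C7: sp3
C8: sp3
C5, C6 → 2 sp carbons.

2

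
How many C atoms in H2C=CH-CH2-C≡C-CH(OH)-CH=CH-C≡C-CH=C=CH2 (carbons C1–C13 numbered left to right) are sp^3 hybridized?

C1: sp2
C2: sp2
C3: sp3 ✓
C4: sp
C5: sp
C6: sp3 ✓
C7: sp2
C8: sp2
C9: sp
C10: sp
C11: sp2
C12: sp
C13: sp2
C3, C6 → 2 sp3 carbons.

2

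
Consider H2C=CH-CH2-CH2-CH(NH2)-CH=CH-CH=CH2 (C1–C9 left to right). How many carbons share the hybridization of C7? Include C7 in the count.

6

C7 is sp2 (one π bond).
C1: sp2 ✓
C2: sp2 ✓
C3: sp3
C4: sp3
C5: sp3
C6: sp2 ✓
C7: sp2 ✓
C8: sp2 ✓
C9: sp2 ✓
6 carbons are sp2.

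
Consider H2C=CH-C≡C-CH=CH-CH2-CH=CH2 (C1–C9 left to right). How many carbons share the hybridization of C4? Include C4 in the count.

C4 is sp (two π bonds).
C1: sp2
C2: sp2
C3: sp ✓
C4: sp ✓
C5: sp2
C6: sp2
C7: sp3
C8: sp2
C9: sp2
2 carbons are sp.

2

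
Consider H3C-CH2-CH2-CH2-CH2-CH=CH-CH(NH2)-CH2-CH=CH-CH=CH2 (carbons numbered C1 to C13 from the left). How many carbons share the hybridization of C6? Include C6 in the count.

C6 is sp2 (one π bond).
C1: sp3
C2: sp3
C3: sp3
C4: sp3
C5: sp3
C6: sp2 ✓
C7: sp2 ✓
C8: sp3
C9: sp3
C10: sp2 ✓
C11: sp2 ✓
C12: sp2 ✓
C13: sp2 ✓
6 carbons are sp2.

6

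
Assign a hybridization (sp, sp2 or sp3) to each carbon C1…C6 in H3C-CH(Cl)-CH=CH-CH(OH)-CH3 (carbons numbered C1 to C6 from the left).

C1: 4 σ bonds; 4 regions of electron density → sp3.
C2 is sp3: 4 σ bonds, 4 electron-density regions.
C3 has 3 σ bonds, plus one π bond: steric number 3 → sp2.
C4: 3 σ bonds, plus one π bond — 3 electron domains, sp2.
C5 is sp3: 4 σ bonds, 4 electron-density regions.
C6 has 4 σ bonds: steric number 4 → sp3.

C1 sp3, C2 sp3, C3 sp2, C4 sp2, C5 sp3, C6 sp3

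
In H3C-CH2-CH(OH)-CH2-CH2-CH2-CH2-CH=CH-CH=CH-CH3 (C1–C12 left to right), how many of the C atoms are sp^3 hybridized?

8

C1: sp3 ✓
C2: sp3 ✓
C3: sp3 ✓
C4: sp3 ✓
C5: sp3 ✓
C6: sp3 ✓
C7: sp3 ✓
C8: sp2
C9: sp2
C10: sp2
C11: sp2
C12: sp3 ✓
C1, C2, C3, C4, C5, C6, C7, C12 → 8 sp3 carbons.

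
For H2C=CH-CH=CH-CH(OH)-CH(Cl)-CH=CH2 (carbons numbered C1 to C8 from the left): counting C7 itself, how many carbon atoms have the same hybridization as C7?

6

C7 is sp2 (one π bond).
C1: sp2 ✓
C2: sp2 ✓
C3: sp2 ✓
C4: sp2 ✓
C5: sp3
C6: sp3
C7: sp2 ✓
C8: sp2 ✓
6 carbons are sp2.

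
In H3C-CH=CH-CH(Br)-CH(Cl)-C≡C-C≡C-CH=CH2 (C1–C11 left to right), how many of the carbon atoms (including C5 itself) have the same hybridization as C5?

C5 is sp3 (only σ bonds).
C1: sp3 ✓
C2: sp2
C3: sp2
C4: sp3 ✓
C5: sp3 ✓
C6: sp
C7: sp
C8: sp
C9: sp
C10: sp2
C11: sp2
3 carbons are sp3.

3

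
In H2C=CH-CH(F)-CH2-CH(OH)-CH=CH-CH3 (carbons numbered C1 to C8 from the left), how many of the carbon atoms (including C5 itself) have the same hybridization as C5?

C5 is sp3 (only σ bonds).
C1: sp2
C2: sp2
C3: sp3 ✓
C4: sp3 ✓
C5: sp3 ✓
C6: sp2
C7: sp2
C8: sp3 ✓
4 carbons are sp3.

4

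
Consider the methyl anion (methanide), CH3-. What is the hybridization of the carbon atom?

Three σ bonds + one lone pair = steric number 4 → sp3, pyramidal.

sp³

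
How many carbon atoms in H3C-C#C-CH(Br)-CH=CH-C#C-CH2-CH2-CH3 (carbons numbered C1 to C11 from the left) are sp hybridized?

4

C1: sp3
C2: sp ✓
C3: sp ✓
C4: sp3
C5: sp2
C6: sp2
C7: sp ✓
C8: sp ✓
C9: sp3
C10: sp3
C11: sp3
C2, C3, C7, C8 → 4 sp carbons.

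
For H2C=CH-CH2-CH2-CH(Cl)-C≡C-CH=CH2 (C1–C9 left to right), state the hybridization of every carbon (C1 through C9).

C1 sp2, C2 sp2, C3 sp3, C4 sp3, C5 sp3, C6 sp, C7 sp, C8 sp2, C9 sp2

C1 is sp2: 3 σ bonds, plus one π bond, 3 electron-density regions.
C2 carries 3 σ bonds, plus one π bond, giving a steric number of 3, so it is sp2.
C3 is sp3: 4 σ bonds, 4 electron-density regions.
C4 has 4 σ bonds: steric number 4 → sp3.
C5 has 4 σ bonds: steric number 4 → sp3.
C6 (2 σ bonds, plus two π bonds) has steric number 2: sp.
C7 has 2 σ bonds, plus two π bonds: steric number 2 → sp.
C8 carries 3 σ bonds, plus one π bond, giving a steric number of 3, so it is sp2.
C9 (3 σ bonds, plus one π bond) has steric number 3: sp2.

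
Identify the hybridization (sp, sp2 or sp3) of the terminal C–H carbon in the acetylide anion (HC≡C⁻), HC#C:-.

The terminal C–H carbon: 2 σ bonds, plus two π bonds; 2 regions of electron density → sp.

sp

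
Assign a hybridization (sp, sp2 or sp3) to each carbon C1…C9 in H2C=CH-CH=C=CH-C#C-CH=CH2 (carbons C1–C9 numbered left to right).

C1 (3 σ bonds, plus one π bond) has steric number 3: sp2.
C2 has 3 σ bonds, plus one π bond: steric number 3 → sp2.
C3 — 3 σ bonds, plus one π bond. Steric number 3, so sp2.
C4 (2 σ bonds, plus two π bonds) has steric number 2: sp.
C5 carries 3 σ bonds, plus one π bond, giving a steric number of 3, so it is sp2.
C6 carries 2 σ bonds, plus two π bonds, giving a steric number of 2, so it is sp.
C7 (2 σ bonds, plus two π bonds) has steric number 2: sp.
C8 is sp2: 3 σ bonds, plus one π bond, 3 electron-density regions.
C9 has 3 σ bonds, plus one π bond: steric number 3 → sp2.

C1 sp2, C2 sp2, C3 sp2, C4 sp, C5 sp2, C6 sp, C7 sp, C8 sp2, C9 sp2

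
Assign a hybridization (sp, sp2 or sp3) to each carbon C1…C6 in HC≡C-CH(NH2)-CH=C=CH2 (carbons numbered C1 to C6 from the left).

C1 sp, C2 sp, C3 sp3, C4 sp2, C5 sp, C6 sp2

C1 — 2 σ bonds, plus two π bonds. Steric number 2, so sp.
C2 carries 2 σ bonds, plus two π bonds, giving a steric number of 2, so it is sp.
C3 carries 4 σ bonds, giving a steric number of 4, so it is sp3.
C4 has 3 σ bonds, plus one π bond: steric number 3 → sp2.
C5 is sp: 2 σ bonds, plus two π bonds, 2 electron-density regions.
C6: 3 σ bonds, plus one π bond; 3 regions of electron density → sp2.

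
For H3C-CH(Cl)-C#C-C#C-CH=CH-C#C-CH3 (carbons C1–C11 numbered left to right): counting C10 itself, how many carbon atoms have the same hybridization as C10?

6

C10 is sp (two π bonds).
C1: sp3
C2: sp3
C3: sp ✓
C4: sp ✓
C5: sp ✓
C6: sp ✓
C7: sp2
C8: sp2
C9: sp ✓
C10: sp ✓
C11: sp3
6 carbons are sp.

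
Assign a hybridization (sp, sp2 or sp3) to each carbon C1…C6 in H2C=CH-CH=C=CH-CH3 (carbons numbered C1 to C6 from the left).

C1 sp2, C2 sp2, C3 sp2, C4 sp, C5 sp2, C6 sp3

C1 (3 σ bonds, plus one π bond) has steric number 3: sp2.
C2: 3 σ bonds, plus one π bond — 3 electron domains, sp2.
C3 (3 σ bonds, plus one π bond) has steric number 3: sp2.
C4 — 2 σ bonds, plus two π bonds. Steric number 2, so sp.
C5 has 3 σ bonds, plus one π bond: steric number 3 → sp2.
C6: 4 σ bonds — 4 electron domains, sp3.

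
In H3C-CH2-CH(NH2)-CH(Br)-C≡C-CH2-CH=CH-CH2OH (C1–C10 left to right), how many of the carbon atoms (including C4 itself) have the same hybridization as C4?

C4 is sp3 (only σ bonds).
C1: sp3 ✓
C2: sp3 ✓
C3: sp3 ✓
C4: sp3 ✓
C5: sp
C6: sp
C7: sp3 ✓
C8: sp2
C9: sp2
C10: sp3 ✓
6 carbons are sp3.

6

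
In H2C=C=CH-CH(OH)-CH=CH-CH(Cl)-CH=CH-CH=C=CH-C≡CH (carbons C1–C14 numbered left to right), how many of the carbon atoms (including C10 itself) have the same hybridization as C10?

8

C10 is sp2 (one π bond).
C1: sp2 ✓
C2: sp
C3: sp2 ✓
C4: sp3
C5: sp2 ✓
C6: sp2 ✓
C7: sp3
C8: sp2 ✓
C9: sp2 ✓
C10: sp2 ✓
C11: sp
C12: sp2 ✓
C13: sp
C14: sp
8 carbons are sp2.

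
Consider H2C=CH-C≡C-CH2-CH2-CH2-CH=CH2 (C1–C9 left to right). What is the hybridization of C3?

C3 — 2 σ bonds, plus two π bonds. Steric number 2, so sp.

sp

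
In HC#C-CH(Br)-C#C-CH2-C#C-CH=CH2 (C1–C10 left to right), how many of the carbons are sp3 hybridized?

2

C1: sp
C2: sp
C3: sp3 ✓
C4: sp
C5: sp
C6: sp3 ✓
C7: sp
C8: sp
C9: sp2
C10: sp2
C3, C6 → 2 sp3 carbons.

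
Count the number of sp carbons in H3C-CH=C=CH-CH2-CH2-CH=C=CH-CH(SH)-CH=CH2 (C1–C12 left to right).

C1: sp3
C2: sp2
C3: sp ✓
C4: sp2
C5: sp3
C6: sp3
C7: sp2
C8: sp ✓
C9: sp2
C10: sp3
C11: sp2
C12: sp2
C3, C8 → 2 sp carbons.

2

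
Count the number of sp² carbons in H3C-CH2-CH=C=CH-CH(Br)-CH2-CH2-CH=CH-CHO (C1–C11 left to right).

C1: sp3
C2: sp3
C3: sp2 ✓
C4: sp
C5: sp2 ✓
C6: sp3
C7: sp3
C8: sp3
C9: sp2 ✓
C10: sp2 ✓
C11: sp2 ✓
C3, C5, C9, C10, C11 → 5 sp2 carbons.

5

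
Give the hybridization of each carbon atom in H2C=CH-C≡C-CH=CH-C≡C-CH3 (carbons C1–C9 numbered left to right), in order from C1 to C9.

C1 (3 σ bonds, plus one π bond) has steric number 3: sp2.
C2 carries 3 σ bonds, plus one π bond, giving a steric number of 3, so it is sp2.
C3 is sp: 2 σ bonds, plus two π bonds, 2 electron-density regions.
C4 is sp: 2 σ bonds, plus two π bonds, 2 electron-density regions.
C5: 3 σ bonds, plus one π bond; 3 regions of electron density → sp2.
C6 carries 3 σ bonds, plus one π bond, giving a steric number of 3, so it is sp2.
C7 is sp: 2 σ bonds, plus two π bonds, 2 electron-density regions.
C8 is sp: 2 σ bonds, plus two π bonds, 2 electron-density regions.
C9 has 4 σ bonds: steric number 4 → sp3.

C1 sp2, C2 sp2, C3 sp, C4 sp, C5 sp2, C6 sp2, C7 sp, C8 sp, C9 sp3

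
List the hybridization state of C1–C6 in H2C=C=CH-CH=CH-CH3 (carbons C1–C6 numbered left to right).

C1 carries 3 σ bonds, plus one π bond, giving a steric number of 3, so it is sp2.
C2 is sp: 2 σ bonds, plus two π bonds, 2 electron-density regions.
C3 has 3 σ bonds, plus one π bond: steric number 3 → sp2.
C4: 3 σ bonds, plus one π bond — 3 electron domains, sp2.
C5 is sp2: 3 σ bonds, plus one π bond, 3 electron-density regions.
C6 (4 σ bonds) has steric number 4: sp3.

C1 sp2, C2 sp, C3 sp2, C4 sp2, C5 sp2, C6 sp3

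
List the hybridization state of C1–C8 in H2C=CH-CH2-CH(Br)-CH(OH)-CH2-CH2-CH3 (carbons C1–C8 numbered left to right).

C1 has 3 σ bonds, plus one π bond: steric number 3 → sp2.
C2 carries 3 σ bonds, plus one π bond, giving a steric number of 3, so it is sp2.
C3 — 4 σ bonds. Steric number 4, so sp3.
C4 has 4 σ bonds: steric number 4 → sp3.
C5 is sp3: 4 σ bonds, 4 electron-density regions.
C6 is sp3: 4 σ bonds, 4 electron-density regions.
C7 (4 σ bonds) has steric number 4: sp3.
C8 has 4 σ bonds: steric number 4 → sp3.

C1 sp2, C2 sp2, C3 sp3, C4 sp3, C5 sp3, C6 sp3, C7 sp3, C8 sp3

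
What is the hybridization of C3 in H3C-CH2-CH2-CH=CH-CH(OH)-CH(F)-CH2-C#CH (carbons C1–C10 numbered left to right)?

sp³

C3 is sp3: 4 σ bonds, 4 electron-density regions.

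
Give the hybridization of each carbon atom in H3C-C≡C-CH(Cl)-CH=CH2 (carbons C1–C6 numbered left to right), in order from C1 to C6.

C1 — 4 σ bonds. Steric number 4, so sp3.
C2 has 2 σ bonds, plus two π bonds: steric number 2 → sp.
C3: 2 σ bonds, plus two π bonds — 2 electron domains, sp.
C4 has 4 σ bonds: steric number 4 → sp3.
C5 is sp2: 3 σ bonds, plus one π bond, 3 electron-density regions.
C6: 3 σ bonds, plus one π bond; 3 regions of electron density → sp2.

C1 sp3, C2 sp, C3 sp, C4 sp3, C5 sp2, C6 sp2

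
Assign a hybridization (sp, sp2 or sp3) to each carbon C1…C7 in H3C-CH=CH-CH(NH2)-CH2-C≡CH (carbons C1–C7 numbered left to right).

C1 sp3, C2 sp2, C3 sp2, C4 sp3, C5 sp3, C6 sp, C7 sp

C1 (4 σ bonds) has steric number 4: sp3.
C2: 3 σ bonds, plus one π bond — 3 electron domains, sp2.
C3 has 3 σ bonds, plus one π bond: steric number 3 → sp2.
C4 carries 4 σ bonds, giving a steric number of 4, so it is sp3.
C5: 4 σ bonds — 4 electron domains, sp3.
C6 (2 σ bonds, plus two π bonds) has steric number 2: sp.
C7 has 2 σ bonds, plus two π bonds: steric number 2 → sp.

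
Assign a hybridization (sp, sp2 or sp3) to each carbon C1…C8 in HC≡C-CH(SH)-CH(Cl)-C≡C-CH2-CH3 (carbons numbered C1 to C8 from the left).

C1 sp, C2 sp, C3 sp3, C4 sp3, C5 sp, C6 sp, C7 sp3, C8 sp3

C1: 2 σ bonds, plus two π bonds — 2 electron domains, sp.
C2 is sp: 2 σ bonds, plus two π bonds, 2 electron-density regions.
C3 (4 σ bonds) has steric number 4: sp3.
C4 — 4 σ bonds. Steric number 4, so sp3.
C5 carries 2 σ bonds, plus two π bonds, giving a steric number of 2, so it is sp.
C6 is sp: 2 σ bonds, plus two π bonds, 2 electron-density regions.
C7 is sp3: 4 σ bonds, 4 electron-density regions.
C8: 4 σ bonds; 4 regions of electron density → sp3.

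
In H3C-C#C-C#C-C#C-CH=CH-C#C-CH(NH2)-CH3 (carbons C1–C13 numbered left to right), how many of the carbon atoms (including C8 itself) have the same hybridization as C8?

2

C8 is sp2 (one π bond).
C1: sp3
C2: sp
C3: sp
C4: sp
C5: sp
C6: sp
C7: sp
C8: sp2 ✓
C9: sp2 ✓
C10: sp
C11: sp
C12: sp3
C13: sp3
2 carbons are sp2.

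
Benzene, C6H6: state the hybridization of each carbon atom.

Every ring carbon has three σ bonds and contributes one p electron to the aromatic π system.

sp2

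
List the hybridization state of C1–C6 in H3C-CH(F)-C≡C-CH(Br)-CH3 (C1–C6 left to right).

C1: 4 σ bonds — 4 electron domains, sp3.
C2 (4 σ bonds) has steric number 4: sp3.
C3 — 2 σ bonds, plus two π bonds. Steric number 2, so sp.
C4: 2 σ bonds, plus two π bonds; 2 regions of electron density → sp.
C5 is sp3: 4 σ bonds, 4 electron-density regions.
C6 — 4 σ bonds. Steric number 4, so sp3.

C1 sp3, C2 sp3, C3 sp, C4 sp, C5 sp3, C6 sp3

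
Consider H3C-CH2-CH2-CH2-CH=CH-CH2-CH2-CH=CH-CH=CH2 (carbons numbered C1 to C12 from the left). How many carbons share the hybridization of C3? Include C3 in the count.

6

C3 is sp3 (only σ bonds).
C1: sp3 ✓
C2: sp3 ✓
C3: sp3 ✓
C4: sp3 ✓
C5: sp2
C6: sp2
C7: sp3 ✓
C8: sp3 ✓
C9: sp2
C10: sp2
C11: sp2
C12: sp2
6 carbons are sp3.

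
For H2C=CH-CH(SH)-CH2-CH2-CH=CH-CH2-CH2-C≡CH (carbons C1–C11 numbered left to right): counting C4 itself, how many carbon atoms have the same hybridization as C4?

C4 is sp3 (only σ bonds).
C1: sp2
C2: sp2
C3: sp3 ✓
C4: sp3 ✓
C5: sp3 ✓
C6: sp2
C7: sp2
C8: sp3 ✓
C9: sp3 ✓
C10: sp
C11: sp
5 carbons are sp3.

5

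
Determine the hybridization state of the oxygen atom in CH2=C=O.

sp²

The oxygen atom has 1 σ bond and 2 lone pairs, plus one π bond: steric number 3 → sp2.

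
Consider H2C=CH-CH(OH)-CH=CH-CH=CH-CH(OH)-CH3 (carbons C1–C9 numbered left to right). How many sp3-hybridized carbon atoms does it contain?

C1: sp2
C2: sp2
C3: sp3 ✓
C4: sp2
C5: sp2
C6: sp2
C7: sp2
C8: sp3 ✓
C9: sp3 ✓
C3, C8, C9 → 3 sp3 carbons.

3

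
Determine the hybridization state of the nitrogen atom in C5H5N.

sp^2

N has two σ bonds and one lone pair in the ring plane (steric number 3 → sp2); its p orbital contributes one electron to the aromatic π system via the C=N double bond.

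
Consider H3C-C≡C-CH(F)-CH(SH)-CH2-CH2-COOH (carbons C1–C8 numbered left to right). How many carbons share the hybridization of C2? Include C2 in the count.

2

C2 is sp (two π bonds).
C1: sp3
C2: sp ✓
C3: sp ✓
C4: sp3
C5: sp3
C6: sp3
C7: sp3
C8: sp2
2 carbons are sp.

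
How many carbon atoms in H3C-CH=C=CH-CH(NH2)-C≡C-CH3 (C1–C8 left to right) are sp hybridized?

3

C1: sp3
C2: sp2
C3: sp ✓
C4: sp2
C5: sp3
C6: sp ✓
C7: sp ✓
C8: sp3
C3, C6, C7 → 3 sp carbons.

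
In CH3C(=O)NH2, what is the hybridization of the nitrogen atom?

The nitrogen lone pair is delocalised into the carbonyl π system (amide resonance), so N is planar sp2 rather than the sp3 a naive steric count of 4 would suggest.

sp²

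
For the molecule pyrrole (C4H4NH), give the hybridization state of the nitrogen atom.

sp2

N has three σ bonds; its lone pair occupies the p orbital and is part of the aromatic π system, so N is sp2 (not the sp3 a naive steric count of 4 would give).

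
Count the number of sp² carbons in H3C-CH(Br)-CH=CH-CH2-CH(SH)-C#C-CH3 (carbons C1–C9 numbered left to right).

C1: sp3
C2: sp3
C3: sp2 ✓
C4: sp2 ✓
C5: sp3
C6: sp3
C7: sp
C8: sp
C9: sp3
C3, C4 → 2 sp2 carbons.

2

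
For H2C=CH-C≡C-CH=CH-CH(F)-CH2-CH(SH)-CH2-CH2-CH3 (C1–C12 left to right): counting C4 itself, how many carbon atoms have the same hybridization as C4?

2

C4 is sp (two π bonds).
C1: sp2
C2: sp2
C3: sp ✓
C4: sp ✓
C5: sp2
C6: sp2
C7: sp3
C8: sp3
C9: sp3
C10: sp3
C11: sp3
C12: sp3
2 carbons are sp.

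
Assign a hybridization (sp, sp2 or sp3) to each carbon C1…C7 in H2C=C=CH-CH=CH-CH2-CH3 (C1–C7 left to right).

C1 carries 3 σ bonds, plus one π bond, giving a steric number of 3, so it is sp2.
C2 has 2 σ bonds, plus two π bonds: steric number 2 → sp.
C3: 3 σ bonds, plus one π bond — 3 electron domains, sp2.
C4: 3 σ bonds, plus one π bond; 3 regions of electron density → sp2.
C5: 3 σ bonds, plus one π bond — 3 electron domains, sp2.
C6 carries 4 σ bonds, giving a steric number of 4, so it is sp3.
C7 — 4 σ bonds. Steric number 4, so sp3.

C1 sp2, C2 sp, C3 sp2, C4 sp2, C5 sp2, C6 sp3, C7 sp3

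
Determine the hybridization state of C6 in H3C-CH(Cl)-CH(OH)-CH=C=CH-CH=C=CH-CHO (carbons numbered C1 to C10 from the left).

C6 (3 σ bonds, plus one π bond) has steric number 3: sp2.

sp²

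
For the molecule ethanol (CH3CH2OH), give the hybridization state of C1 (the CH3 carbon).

sp3

C1 (the CH3 carbon) is sp3: 4 σ bonds, 4 electron-density regions.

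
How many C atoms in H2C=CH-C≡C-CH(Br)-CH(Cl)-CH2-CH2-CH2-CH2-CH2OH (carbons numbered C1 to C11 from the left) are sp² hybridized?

2

C1: sp2 ✓
C2: sp2 ✓
C3: sp
C4: sp
C5: sp3
C6: sp3
C7: sp3
C8: sp3
C9: sp3
C10: sp3
C11: sp3
C1, C2 → 2 sp2 carbons.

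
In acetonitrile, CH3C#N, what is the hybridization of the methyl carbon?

sp3

The methyl carbon: 4 σ bonds — 4 electron domains, sp3.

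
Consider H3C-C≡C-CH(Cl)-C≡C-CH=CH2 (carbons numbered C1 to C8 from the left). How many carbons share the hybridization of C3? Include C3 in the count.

4

C3 is sp (two π bonds).
C1: sp3
C2: sp ✓
C3: sp ✓
C4: sp3
C5: sp ✓
C6: sp ✓
C7: sp2
C8: sp2
4 carbons are sp.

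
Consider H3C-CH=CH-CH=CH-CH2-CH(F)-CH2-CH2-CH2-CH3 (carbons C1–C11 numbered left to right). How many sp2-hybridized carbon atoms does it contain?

4

C1: sp3
C2: sp2 ✓
C3: sp2 ✓
C4: sp2 ✓
C5: sp2 ✓
C6: sp3
C7: sp3
C8: sp3
C9: sp3
C10: sp3
C11: sp3
C2, C3, C4, C5 → 4 sp2 carbons.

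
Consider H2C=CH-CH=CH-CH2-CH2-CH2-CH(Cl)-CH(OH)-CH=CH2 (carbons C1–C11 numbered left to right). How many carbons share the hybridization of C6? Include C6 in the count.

C6 is sp3 (only σ bonds).
C1: sp2
C2: sp2
C3: sp2
C4: sp2
C5: sp3 ✓
C6: sp3 ✓
C7: sp3 ✓
C8: sp3 ✓
C9: sp3 ✓
C10: sp2
C11: sp2
5 carbons are sp3.

5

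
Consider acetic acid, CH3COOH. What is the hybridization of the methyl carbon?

The methyl carbon — 4 σ bonds. Steric number 4, so sp3.

sp3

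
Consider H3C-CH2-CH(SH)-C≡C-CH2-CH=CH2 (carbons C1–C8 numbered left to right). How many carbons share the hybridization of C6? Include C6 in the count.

4

C6 is sp3 (only σ bonds).
C1: sp3 ✓
C2: sp3 ✓
C3: sp3 ✓
C4: sp
C5: sp
C6: sp3 ✓
C7: sp2
C8: sp2
4 carbons are sp3.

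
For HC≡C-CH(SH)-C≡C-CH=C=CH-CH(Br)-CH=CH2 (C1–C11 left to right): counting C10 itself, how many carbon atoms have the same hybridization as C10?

C10 is sp2 (one π bond).
C1: sp
C2: sp
C3: sp3
C4: sp
C5: sp
C6: sp2 ✓
C7: sp
C8: sp2 ✓
C9: sp3
C10: sp2 ✓
C11: sp2 ✓
4 carbons are sp2.

4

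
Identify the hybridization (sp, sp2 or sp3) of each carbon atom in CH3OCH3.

sp3

Each carbon atom carries 4 σ bonds, giving a steric number of 4, so it is sp3.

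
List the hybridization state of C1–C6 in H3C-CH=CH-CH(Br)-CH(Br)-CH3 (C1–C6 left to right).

C1 (4 σ bonds) has steric number 4: sp3.
C2 carries 3 σ bonds, plus one π bond, giving a steric number of 3, so it is sp2.
C3 has 3 σ bonds, plus one π bond: steric number 3 → sp2.
C4: 4 σ bonds — 4 electron domains, sp3.
C5 is sp3: 4 σ bonds, 4 electron-density regions.
C6: 4 σ bonds — 4 electron domains, sp3.

C1 sp3, C2 sp2, C3 sp2, C4 sp3, C5 sp3, C6 sp3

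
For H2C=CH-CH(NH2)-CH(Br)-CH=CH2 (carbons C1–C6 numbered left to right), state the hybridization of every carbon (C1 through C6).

C1 — 3 σ bonds, plus one π bond. Steric number 3, so sp2.
C2 has 3 σ bonds, plus one π bond: steric number 3 → sp2.
C3 is sp3: 4 σ bonds, 4 electron-density regions.
C4 (4 σ bonds) has steric number 4: sp3.
C5 is sp2: 3 σ bonds, plus one π bond, 3 electron-density regions.
C6 carries 3 σ bonds, plus one π bond, giving a steric number of 3, so it is sp2.

C1 sp2, C2 sp2, C3 sp3, C4 sp3, C5 sp2, C6 sp2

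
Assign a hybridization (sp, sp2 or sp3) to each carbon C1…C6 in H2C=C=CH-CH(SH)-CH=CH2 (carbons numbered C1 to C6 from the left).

C1 sp2, C2 sp, C3 sp2, C4 sp3, C5 sp2, C6 sp2

C1: 3 σ bonds, plus one π bond — 3 electron domains, sp2.
C2: 2 σ bonds, plus two π bonds — 2 electron domains, sp.
C3 carries 3 σ bonds, plus one π bond, giving a steric number of 3, so it is sp2.
C4 carries 4 σ bonds, giving a steric number of 4, so it is sp3.
C5 has 3 σ bonds, plus one π bond: steric number 3 → sp2.
C6 (3 σ bonds, plus one π bond) has steric number 3: sp2.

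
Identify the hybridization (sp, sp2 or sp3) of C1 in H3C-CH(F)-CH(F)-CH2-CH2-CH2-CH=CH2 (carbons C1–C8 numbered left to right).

C1: 4 σ bonds — 4 electron domains, sp3.

sp^3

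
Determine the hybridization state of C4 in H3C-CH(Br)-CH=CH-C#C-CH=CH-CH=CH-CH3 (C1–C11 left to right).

sp²

C4 — 3 σ bonds, plus one π bond. Steric number 3, so sp2.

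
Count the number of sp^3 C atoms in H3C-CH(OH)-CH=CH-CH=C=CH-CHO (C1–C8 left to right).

2

C1: sp3 ✓
C2: sp3 ✓
C3: sp2
C4: sp2
C5: sp2
C6: sp
C7: sp2
C8: sp2
C1, C2 → 2 sp3 carbons.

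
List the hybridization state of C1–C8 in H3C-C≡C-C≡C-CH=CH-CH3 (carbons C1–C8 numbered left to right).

C1 has 4 σ bonds: steric number 4 → sp3.
C2 (2 σ bonds, plus two π bonds) has steric number 2: sp.
C3 (2 σ bonds, plus two π bonds) has steric number 2: sp.
C4 — 2 σ bonds, plus two π bonds. Steric number 2, so sp.
C5 has 2 σ bonds, plus two π bonds: steric number 2 → sp.
C6 (3 σ bonds, plus one π bond) has steric number 3: sp2.
C7: 3 σ bonds, plus one π bond — 3 electron domains, sp2.
C8 — 4 σ bonds. Steric number 4, so sp3.

C1 sp3, C2 sp, C3 sp, C4 sp, C5 sp, C6 sp2, C7 sp2, C8 sp3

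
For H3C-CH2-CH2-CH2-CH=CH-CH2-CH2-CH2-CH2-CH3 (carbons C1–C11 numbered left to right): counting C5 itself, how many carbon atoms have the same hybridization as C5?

C5 is sp2 (one π bond).
C1: sp3
C2: sp3
C3: sp3
C4: sp3
C5: sp2 ✓
C6: sp2 ✓
C7: sp3
C8: sp3
C9: sp3
C10: sp3
C11: sp3
2 carbons are sp2.

2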